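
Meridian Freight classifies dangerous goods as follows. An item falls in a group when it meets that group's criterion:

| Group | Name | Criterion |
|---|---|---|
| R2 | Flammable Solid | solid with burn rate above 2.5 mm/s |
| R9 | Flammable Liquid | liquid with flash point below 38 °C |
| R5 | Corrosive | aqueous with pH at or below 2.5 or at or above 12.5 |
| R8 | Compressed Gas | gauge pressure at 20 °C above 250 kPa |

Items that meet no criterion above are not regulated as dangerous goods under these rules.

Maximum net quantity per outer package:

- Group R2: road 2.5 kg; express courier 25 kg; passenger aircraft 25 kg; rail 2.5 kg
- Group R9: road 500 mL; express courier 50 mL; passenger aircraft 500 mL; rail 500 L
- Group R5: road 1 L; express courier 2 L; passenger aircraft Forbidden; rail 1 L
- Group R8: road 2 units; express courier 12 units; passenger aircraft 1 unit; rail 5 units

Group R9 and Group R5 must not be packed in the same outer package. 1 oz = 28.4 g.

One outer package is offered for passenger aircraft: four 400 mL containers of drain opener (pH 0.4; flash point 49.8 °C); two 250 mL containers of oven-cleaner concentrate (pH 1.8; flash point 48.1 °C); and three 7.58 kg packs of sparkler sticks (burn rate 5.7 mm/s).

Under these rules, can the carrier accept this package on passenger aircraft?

The drain opener has pH 0.4, which is ≤ 2.5, so it is Group R5 (Corrosive).
Oven-cleaner concentrate: pH 1.8 ≤ 2.5 → Group R5 (Corrosive).
The sparkler sticks have burn rate 5.7 mm/s, which is > 2.5 mm/s, so they are Group R2 (Flammable Solid).
Group R2 quantity: three 7.58 kg packs = 22.74 kg.
22.74 kg is within the passenger aircraft limit of 25 kg for Group R2.
Group R5 net quantity: (four 400 mL containers = 1.6 L) + (two 250 mL containers = 500 mL) = 2.1 L.
By passenger aircraft, Group R5 is Forbidden regardless of quantity.
The segregation rule (Group R9 with Group R5) does not apply to Group R2 with Group R5.

No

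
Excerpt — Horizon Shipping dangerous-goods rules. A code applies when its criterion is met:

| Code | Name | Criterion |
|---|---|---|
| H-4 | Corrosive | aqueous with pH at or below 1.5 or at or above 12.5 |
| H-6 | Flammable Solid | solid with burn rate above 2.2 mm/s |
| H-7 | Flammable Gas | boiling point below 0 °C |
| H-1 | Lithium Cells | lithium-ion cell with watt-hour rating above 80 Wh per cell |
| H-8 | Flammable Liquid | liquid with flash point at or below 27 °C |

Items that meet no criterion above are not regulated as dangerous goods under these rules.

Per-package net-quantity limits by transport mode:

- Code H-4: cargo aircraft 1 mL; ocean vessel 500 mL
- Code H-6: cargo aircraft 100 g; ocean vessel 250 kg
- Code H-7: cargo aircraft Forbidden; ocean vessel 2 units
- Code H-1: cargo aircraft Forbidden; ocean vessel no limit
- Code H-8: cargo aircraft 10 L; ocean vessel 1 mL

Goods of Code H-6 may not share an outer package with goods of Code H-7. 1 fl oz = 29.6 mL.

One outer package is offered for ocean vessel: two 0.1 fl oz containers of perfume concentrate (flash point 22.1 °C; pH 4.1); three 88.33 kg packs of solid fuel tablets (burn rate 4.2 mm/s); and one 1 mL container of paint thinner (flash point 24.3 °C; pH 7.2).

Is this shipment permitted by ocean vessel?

No

Flash point 22.1 °C meets the Code H-8 criterion (Flammable Liquid), so the perfume concentrate is Code H-8.
Solid fuel tablets: burn rate 4.2 mm/s > 2.2 mm/s → Code H-6 (Flammable Solid).
The paint thinner has flash point 24.3 °C, which is ≤ 27 °C, so it is Code H-8 (Flammable Liquid).
Total Code H-8: (two 0.1 fl oz containers = 5.92 mL) + 1 mL = 6.92 mL.
6.92 mL exceeds the ocean vessel limit of 1 mL for Code H-8.
Code H-6 quantity: three 88.33 kg packs = 264.99 kg.
That exceeds the Code H-6 ocean vessel limit of 250 kg.
The segregation rule (Code H-6 with Code H-7) does not apply to Code H-8 with Code H-6.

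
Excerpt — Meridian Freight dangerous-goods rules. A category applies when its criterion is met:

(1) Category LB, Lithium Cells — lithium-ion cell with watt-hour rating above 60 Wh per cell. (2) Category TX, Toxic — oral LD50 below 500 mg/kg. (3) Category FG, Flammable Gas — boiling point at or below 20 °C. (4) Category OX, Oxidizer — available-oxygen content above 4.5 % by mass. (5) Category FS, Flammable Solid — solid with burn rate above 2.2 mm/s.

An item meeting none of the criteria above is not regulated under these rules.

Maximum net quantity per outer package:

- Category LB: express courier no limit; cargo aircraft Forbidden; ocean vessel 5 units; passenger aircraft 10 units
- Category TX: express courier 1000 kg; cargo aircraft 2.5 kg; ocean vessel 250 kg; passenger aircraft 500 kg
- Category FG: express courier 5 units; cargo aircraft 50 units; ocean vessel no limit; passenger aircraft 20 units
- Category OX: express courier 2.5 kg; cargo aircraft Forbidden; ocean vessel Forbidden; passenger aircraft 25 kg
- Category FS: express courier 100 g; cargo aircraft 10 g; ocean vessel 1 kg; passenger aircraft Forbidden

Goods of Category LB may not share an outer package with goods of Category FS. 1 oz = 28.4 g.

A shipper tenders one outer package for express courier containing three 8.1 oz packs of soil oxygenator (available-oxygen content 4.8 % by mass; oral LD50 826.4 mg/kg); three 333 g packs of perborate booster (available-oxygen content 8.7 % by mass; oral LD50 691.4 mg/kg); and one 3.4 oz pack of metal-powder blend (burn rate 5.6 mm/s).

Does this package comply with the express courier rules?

Yes

Soil oxygenator: available-oxygen content 4.8 % by mass > 4.5 % by mass → Category OX (Oxidizer).
Available-oxygen content 8.7 % by mass meets the Category OX criterion (Oxidizer), so the perborate booster is Category OX.
Metal-powder blend: burn rate 5.6 mm/s > 2.2 mm/s → Category FS (Flammable Solid).
Category OX net quantity: (three 8.1 oz packs = 690.12 g) + (three 333 g packs = 999 g) = 1689.12 g.
1689.12 g is within the express courier limit of 2.5 kg for Category OX.
Category FS quantity: one 3.4 oz pack = 96.56 g.
96.56 g ≤ 100 g (express courier limit, Category FS) — within limit.
The segregation rule (Category LB with Category FS) does not apply to Category OX with Category FS.
Every hazard category is within its express courier limit and no segregation rule is violated.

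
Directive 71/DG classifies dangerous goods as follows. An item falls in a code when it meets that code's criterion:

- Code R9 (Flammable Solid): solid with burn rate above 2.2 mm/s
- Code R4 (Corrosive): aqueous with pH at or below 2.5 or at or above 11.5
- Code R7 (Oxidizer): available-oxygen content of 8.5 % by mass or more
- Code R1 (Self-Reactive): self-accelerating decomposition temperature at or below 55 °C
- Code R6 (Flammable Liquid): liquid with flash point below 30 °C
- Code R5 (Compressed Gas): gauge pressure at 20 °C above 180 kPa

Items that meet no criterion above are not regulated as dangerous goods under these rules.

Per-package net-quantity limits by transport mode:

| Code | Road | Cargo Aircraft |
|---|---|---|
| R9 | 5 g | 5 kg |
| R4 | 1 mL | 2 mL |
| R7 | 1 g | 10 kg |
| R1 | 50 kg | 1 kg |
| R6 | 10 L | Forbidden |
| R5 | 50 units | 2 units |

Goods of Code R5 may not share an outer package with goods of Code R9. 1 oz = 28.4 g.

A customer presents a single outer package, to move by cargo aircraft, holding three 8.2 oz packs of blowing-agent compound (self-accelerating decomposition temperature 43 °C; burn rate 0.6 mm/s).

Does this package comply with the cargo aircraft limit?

Yes

The blowing-agent compound has self-accelerating decomposition temperature 43 °C, which is ≤ 55 °C, so it is Code R1 (Self-Reactive).
Code R1 quantity: three 8.2 oz packs = 698.64 g.
698.64 g ≤ 1 kg (cargo aircraft limit, Code R1) — within limit.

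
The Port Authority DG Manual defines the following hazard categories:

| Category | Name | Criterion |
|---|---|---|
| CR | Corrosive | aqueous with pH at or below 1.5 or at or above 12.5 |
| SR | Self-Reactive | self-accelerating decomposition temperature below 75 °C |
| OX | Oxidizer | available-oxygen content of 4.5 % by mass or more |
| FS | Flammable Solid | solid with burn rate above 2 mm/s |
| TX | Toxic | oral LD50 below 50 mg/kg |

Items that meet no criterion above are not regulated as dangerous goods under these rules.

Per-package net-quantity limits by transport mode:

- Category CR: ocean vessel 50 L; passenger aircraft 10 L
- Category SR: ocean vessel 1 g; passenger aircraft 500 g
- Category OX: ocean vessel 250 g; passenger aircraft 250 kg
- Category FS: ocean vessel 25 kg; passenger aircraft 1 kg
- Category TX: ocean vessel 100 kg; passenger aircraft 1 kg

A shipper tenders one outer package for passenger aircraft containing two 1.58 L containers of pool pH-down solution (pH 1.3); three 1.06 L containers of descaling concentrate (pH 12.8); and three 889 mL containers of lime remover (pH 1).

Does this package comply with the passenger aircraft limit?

Yes

With pH 1.3 (≤ 1.5), the pool pH-down solution falls in Category CR.
The descaling concentrate has pH 12.8, which is ≥ 12.5, so it is Category CR (Corrosive).
The lime remover has pH 1, which is ≤ 1.5, so it is Category CR (Corrosive).
Total Category CR: (two 1.58 L containers = 3.16 L) + (three 1.06 L containers = 3.18 L) + (three 889 mL containers = 2.667 L) = 9.007 L.
9.007 L ≤ 10 L (passenger aircraft limit, Category CR) — within limit.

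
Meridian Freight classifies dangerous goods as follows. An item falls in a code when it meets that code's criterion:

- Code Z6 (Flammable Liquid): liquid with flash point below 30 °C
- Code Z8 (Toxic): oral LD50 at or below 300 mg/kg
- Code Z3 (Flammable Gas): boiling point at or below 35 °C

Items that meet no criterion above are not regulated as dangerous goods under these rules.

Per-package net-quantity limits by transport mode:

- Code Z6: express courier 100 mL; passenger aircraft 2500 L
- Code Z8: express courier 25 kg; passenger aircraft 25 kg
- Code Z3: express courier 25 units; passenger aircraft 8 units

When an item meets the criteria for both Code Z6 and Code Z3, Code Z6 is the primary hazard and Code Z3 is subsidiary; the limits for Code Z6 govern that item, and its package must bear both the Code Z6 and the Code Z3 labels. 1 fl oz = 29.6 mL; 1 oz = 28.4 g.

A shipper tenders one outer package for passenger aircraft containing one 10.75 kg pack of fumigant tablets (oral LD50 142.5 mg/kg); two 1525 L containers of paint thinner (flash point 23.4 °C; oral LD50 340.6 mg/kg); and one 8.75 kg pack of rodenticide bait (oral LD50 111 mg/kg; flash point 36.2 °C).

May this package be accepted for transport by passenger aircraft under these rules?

Oral LD50 142.5 mg/kg meets the Code Z8 criterion (Toxic), so the fumigant tablets are Code Z8.
Flash point 23.4 °C meets the Code Z6 criterion (Flammable Liquid), so the paint thinner is Code Z6.
With oral LD50 111 mg/kg (≤ 300 mg/kg), the rodenticide bait falls in Code Z8.
Code Z8 net quantity: 10.75 kg + 8.75 kg = 19.5 kg.
19.5 kg ≤ 25 kg (passenger aircraft limit, Code Z8) — within limit.
Code Z6 quantity: two 1525 L containers = 3050 L.
3050 L > 2500 L (passenger aircraft limit, Code Z6) — over the limit.

No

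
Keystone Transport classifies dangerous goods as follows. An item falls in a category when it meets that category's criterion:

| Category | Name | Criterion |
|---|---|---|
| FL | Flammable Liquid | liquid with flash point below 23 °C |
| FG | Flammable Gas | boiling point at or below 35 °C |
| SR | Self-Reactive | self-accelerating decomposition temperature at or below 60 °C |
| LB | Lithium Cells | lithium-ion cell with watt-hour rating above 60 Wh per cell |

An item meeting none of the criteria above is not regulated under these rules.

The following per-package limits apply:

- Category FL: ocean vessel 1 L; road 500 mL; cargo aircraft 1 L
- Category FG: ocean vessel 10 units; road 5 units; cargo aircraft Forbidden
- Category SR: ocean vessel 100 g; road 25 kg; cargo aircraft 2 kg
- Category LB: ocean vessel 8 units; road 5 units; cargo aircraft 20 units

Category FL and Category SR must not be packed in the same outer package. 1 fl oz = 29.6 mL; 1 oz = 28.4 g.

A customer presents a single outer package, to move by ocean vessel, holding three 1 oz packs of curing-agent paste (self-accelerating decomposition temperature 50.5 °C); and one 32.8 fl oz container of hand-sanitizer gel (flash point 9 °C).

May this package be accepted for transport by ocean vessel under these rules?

The curing-agent paste has self-accelerating decomposition temperature 50.5 °C, which is ≤ 60 °C, so it is Category SR (Self-Reactive).
Flash point 9 °C meets the Category FL criterion (Flammable Liquid), so the hand-sanitizer gel is Category FL.
Category FL quantity: one 32.8 fl oz container = 970.88 mL.
That is within the Category FL ocean vessel limit of 1 L.
Category SR quantity: three 1 oz packs = 85.2 g.
85.2 g ≤ 100 g (ocean vessel limit, Category SR) — within limit.
Category FL and Category SR may not share an outer package.

No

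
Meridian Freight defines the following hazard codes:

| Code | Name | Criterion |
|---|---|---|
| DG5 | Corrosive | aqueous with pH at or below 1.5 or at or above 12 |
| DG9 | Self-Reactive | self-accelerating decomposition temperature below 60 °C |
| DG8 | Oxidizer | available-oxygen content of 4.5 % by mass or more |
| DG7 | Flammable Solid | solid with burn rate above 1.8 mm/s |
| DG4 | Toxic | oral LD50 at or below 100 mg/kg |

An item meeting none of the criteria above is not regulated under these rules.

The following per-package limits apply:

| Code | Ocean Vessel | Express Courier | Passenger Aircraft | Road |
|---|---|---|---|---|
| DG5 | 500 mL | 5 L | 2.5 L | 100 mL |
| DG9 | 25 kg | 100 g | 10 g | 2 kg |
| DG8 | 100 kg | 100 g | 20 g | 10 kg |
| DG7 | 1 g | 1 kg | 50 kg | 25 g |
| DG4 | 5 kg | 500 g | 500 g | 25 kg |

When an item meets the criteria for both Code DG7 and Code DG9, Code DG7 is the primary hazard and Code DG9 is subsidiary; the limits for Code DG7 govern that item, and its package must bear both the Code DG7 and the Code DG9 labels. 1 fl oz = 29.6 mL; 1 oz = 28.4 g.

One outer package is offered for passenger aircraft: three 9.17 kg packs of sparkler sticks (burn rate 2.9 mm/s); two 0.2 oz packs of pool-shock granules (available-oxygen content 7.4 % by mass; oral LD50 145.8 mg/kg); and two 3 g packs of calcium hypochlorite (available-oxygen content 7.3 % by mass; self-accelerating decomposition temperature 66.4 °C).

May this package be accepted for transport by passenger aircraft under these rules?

Yes

Sparkler sticks: burn rate 2.9 mm/s > 1.8 mm/s → Code DG7 (Flammable Solid).
The pool-shock granules have available-oxygen content 7.4 % by mass, which is ≥ 4.5 % by mass, so they are Code DG8 (Oxidizer).
With available-oxygen content 7.3 % by mass (≥ 4.5 % by mass), the calcium hypochlorite falls in Code DG8.
Code DG8 net quantity: (two 0.2 oz packs = 11.36 g) + (two 3 g packs = 6 g) = 17.36 g.
That is within the Code DG8 passenger aircraft limit of 20 g.
Code DG7 quantity: three 9.17 kg packs = 27.51 kg.
That is within the Code DG7 passenger aircraft limit of 50 kg.
Every hazard code is within its passenger aircraft limit and no segregation rule is violated.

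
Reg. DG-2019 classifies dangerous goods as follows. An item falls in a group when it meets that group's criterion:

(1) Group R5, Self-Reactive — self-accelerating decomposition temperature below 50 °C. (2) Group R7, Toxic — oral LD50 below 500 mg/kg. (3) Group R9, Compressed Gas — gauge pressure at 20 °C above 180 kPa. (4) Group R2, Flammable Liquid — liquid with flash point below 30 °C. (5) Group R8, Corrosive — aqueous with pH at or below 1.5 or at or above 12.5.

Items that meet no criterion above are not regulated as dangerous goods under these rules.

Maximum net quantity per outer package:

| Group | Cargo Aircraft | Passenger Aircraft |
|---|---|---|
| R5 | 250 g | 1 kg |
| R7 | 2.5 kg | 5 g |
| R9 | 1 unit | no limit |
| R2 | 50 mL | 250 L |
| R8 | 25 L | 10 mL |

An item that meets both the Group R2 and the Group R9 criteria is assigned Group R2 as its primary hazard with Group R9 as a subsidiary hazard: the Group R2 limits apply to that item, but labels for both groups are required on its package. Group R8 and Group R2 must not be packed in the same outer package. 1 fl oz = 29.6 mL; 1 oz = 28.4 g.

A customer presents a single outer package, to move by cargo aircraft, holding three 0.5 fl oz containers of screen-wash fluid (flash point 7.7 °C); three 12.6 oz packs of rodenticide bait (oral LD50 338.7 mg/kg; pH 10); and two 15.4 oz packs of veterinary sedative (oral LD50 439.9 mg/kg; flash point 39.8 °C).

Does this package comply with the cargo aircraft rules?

With flash point 7.7 °C (< 30 °C), the screen-wash fluid falls in Group R2.
Rodenticide bait: oral LD50 338.7 mg/kg < 500 mg/kg → Group R7 (Toxic).
Oral LD50 439.9 mg/kg meets the Group R7 criterion (Toxic), so the veterinary sedative is Group R7.
Group R7 net quantity: (three 12.6 oz packs = 1073.52 g) + (two 15.4 oz packs = 874.72 g) = 1948.24 g.
That is within the Group R7 cargo aircraft limit of 2.5 kg.
Group R2 quantity: three 0.5 fl oz containers = 44.4 mL.
44.4 mL is within the cargo aircraft limit of 50 mL for Group R2.
The segregation rule (Group R8 with Group R2) does not apply to Group R7 with Group R2.
Every hazard group is within its cargo aircraft limit and no segregation rule is violated.

Yes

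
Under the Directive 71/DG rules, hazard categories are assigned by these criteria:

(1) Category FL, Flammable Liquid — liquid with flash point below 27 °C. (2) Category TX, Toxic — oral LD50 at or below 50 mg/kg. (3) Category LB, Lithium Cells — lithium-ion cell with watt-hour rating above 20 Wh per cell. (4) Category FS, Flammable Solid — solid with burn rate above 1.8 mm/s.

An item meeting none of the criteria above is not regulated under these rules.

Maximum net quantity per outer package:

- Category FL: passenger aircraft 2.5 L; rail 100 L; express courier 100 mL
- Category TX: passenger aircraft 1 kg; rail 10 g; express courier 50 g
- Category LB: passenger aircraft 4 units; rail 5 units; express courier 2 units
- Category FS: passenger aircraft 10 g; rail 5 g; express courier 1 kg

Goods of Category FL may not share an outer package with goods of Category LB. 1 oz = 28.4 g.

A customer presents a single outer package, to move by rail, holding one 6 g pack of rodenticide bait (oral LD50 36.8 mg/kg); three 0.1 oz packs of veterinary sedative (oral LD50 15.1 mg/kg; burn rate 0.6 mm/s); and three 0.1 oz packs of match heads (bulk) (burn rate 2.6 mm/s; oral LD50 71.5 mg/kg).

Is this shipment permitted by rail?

No

With oral LD50 36.8 mg/kg (≤ 50 mg/kg), the rodenticide bait falls in Category TX.
The veterinary sedative has oral LD50 15.1 mg/kg, which is ≤ 50 mg/kg, so it is Category TX (Toxic).
Burn rate 2.6 mm/s meets the Category FS criterion (Flammable Solid), so the match heads (bulk) are Category FS.
Total Category TX: 6 g + (three 0.1 oz packs = 8.52 g) = 14.52 g.
That exceeds the Category TX rail limit of 10 g.
Category FS quantity: three 0.1 oz packs = 8.52 g.
8.52 g > 5 g (rail limit, Category FS) — over the limit.
The segregation rule (Category FL with Category LB) does not apply to Category TX with Category FS.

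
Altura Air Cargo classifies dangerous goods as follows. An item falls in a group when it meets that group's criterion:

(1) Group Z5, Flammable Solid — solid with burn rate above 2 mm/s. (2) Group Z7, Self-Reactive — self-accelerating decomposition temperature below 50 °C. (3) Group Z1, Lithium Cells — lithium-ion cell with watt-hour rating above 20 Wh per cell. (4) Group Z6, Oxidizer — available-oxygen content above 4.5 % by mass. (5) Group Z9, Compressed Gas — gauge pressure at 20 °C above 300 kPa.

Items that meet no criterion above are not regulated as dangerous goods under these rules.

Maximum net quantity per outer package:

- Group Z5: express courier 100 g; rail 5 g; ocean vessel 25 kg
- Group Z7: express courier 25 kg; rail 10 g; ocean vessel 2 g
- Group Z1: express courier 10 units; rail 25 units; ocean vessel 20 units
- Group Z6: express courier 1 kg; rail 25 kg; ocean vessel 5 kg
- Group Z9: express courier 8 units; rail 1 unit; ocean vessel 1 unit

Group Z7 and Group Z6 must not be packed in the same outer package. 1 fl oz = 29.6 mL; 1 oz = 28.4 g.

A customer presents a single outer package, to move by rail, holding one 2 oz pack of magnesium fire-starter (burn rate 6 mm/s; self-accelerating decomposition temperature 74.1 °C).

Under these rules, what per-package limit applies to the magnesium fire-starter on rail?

With burn rate 6 mm/s (> 2 mm/s), the magnesium fire-starter falls in Group Z5.
The rail limit for Group Z5 is 5 g.

5 g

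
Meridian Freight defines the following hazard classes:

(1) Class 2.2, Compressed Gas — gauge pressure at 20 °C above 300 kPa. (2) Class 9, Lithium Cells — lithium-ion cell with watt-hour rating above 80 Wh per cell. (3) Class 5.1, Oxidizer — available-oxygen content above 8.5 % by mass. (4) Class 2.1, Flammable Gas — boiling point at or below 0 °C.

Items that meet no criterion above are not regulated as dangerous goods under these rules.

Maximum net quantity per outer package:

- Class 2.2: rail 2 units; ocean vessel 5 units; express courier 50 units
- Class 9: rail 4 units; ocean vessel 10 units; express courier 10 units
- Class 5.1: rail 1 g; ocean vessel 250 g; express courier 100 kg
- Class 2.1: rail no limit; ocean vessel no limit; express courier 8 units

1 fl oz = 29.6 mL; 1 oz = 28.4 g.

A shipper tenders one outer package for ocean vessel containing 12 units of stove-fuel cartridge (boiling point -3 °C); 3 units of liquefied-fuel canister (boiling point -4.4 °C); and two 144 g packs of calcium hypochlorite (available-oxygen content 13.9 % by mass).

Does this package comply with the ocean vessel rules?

Boiling point -3 °C meets the Class 2.1 criterion (Flammable Gas), so the stove-fuel cartridge is Class 2.1.
With boiling point -4.4 °C (≤ 0 °C), the liquefied-fuel canister falls in Class 2.1.
Calcium hypochlorite: available-oxygen content 13.9 % by mass > 8.5 % by mass → Class 5.1 (Oxidizer).
Class 2.1 net quantity: 12 units + 3 units = 15 units.
Class 2.1 has no per-package limit by ocean vessel.
Class 5.1 quantity: two 144 g packs = 288 g.
288 g > 250 g (ocean vessel limit, Class 5.1) — over the limit.

No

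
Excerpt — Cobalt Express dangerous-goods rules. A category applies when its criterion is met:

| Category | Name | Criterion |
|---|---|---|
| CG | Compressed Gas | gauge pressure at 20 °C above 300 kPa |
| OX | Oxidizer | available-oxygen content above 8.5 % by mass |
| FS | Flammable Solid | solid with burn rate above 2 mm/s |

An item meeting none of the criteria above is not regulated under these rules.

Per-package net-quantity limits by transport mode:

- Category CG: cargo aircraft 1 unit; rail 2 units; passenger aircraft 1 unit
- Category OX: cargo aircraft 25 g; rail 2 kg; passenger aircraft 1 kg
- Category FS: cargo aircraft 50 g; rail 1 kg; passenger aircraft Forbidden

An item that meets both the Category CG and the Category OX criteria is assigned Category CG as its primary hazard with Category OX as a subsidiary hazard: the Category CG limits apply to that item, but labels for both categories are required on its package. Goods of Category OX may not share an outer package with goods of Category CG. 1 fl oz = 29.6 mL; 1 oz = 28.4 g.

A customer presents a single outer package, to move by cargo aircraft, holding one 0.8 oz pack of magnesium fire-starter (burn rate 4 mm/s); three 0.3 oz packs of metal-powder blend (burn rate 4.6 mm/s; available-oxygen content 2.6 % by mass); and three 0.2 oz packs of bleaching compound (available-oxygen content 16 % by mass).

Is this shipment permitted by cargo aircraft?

Yes

With burn rate 4 mm/s (> 2 mm/s), the magnesium fire-starter falls in Category FS.
Burn rate 4.6 mm/s meets the Category FS criterion (Flammable Solid), so the metal-powder blend is Category FS.
With available-oxygen content 16 % by mass (> 8.5 % by mass), the bleaching compound falls in Category OX.
Category OX quantity: three 0.2 oz packs = 17.04 g.
17.04 g is within the cargo aircraft limit of 25 g for Category OX.
Category FS net quantity: (one 0.8 oz pack = 22.72 g) + (three 0.3 oz packs = 25.56 g) = 48.28 g.
48.28 g ≤ 50 g (cargo aircraft limit, Category FS) — within limit.
The segregation rule (Category OX with Category CG) does not apply to Category OX with Category FS.
Every hazard category is within its cargo aircraft limit and no segregation rule is violated.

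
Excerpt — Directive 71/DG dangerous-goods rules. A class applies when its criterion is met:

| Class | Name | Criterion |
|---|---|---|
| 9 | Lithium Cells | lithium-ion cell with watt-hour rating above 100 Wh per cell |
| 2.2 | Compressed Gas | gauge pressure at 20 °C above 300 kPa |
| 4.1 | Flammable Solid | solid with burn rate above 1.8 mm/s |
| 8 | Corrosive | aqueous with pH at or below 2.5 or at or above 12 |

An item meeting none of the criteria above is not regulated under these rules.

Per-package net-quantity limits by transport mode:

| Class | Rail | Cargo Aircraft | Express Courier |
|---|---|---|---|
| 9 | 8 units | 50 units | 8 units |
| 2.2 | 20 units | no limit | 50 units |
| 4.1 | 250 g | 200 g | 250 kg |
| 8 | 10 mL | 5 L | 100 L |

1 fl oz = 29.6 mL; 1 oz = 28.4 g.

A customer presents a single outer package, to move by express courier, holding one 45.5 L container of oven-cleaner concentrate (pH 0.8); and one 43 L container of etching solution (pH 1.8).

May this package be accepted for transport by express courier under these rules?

Yes

The oven-cleaner concentrate has pH 0.8, which is ≤ 2.5, so it is Class 8 (Corrosive).
Etching solution: pH 1.8 ≤ 2.5 → Class 8 (Corrosive).
Total Class 8: 45.5 L + 43 L = 88.5 L.
88.5 L ≤ 100 L (express courier limit, Class 8) — within limit.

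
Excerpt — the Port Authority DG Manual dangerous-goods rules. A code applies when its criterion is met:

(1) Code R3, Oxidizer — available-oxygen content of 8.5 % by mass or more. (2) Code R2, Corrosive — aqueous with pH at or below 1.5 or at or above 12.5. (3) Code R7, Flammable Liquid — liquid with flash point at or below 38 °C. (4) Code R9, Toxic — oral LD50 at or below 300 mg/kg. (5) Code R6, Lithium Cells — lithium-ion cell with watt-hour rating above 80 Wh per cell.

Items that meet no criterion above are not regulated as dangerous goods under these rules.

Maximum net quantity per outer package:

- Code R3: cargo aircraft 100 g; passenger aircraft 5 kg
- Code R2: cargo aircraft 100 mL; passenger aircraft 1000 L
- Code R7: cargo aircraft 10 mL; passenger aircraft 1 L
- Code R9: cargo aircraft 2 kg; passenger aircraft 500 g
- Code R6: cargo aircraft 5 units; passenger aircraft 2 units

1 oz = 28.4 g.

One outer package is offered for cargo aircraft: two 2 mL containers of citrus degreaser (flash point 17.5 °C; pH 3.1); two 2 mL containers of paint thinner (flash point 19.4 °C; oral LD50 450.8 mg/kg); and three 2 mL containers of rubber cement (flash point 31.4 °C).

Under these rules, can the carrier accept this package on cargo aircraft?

No

Flash point 17.5 °C meets the Code R7 criterion (Flammable Liquid), so the citrus degreaser is Code R7.
With flash point 19.4 °C (≤ 38 °C), the paint thinner falls in Code R7.
Rubber cement: flash point 31.4 °C ≤ 38 °C → Code R7 (Flammable Liquid).
Code R7 net quantity: (two 2 mL containers = 4 mL) + (two 2 mL containers = 4 mL) + (three 2 mL containers = 6 mL) = 14 mL.
14 mL > 10 mL (cargo aircraft limit, Code R7) — over the limit.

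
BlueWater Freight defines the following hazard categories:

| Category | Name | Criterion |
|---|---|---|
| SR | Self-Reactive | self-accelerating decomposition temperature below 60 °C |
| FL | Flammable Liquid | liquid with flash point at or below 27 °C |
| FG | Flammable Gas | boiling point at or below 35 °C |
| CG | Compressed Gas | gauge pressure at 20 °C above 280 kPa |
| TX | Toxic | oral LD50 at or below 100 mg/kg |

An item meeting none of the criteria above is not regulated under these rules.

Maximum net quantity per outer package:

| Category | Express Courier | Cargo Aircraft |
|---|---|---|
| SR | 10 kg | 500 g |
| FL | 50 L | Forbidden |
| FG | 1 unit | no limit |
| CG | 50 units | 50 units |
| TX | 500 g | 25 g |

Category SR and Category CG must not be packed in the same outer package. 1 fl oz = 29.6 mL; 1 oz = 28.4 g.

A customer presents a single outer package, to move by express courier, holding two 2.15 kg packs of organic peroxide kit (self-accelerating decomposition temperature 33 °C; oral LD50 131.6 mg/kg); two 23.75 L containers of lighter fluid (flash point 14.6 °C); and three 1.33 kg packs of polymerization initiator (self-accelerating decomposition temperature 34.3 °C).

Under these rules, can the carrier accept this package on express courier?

Organic peroxide kit: self-accelerating decomposition temperature 33 °C < 60 °C → Category SR (Self-Reactive).
Flash point 14.6 °C meets the Category FL criterion (Flammable Liquid), so the lighter fluid is Category FL.
Polymerization initiator: self-accelerating decomposition temperature 34.3 °C < 60 °C → Category SR (Self-Reactive).
Category SR net quantity: (two 2.15 kg packs = 4.3 kg) + (three 1.33 kg packs = 3.99 kg) = 8.29 kg.
8.29 kg ≤ 10 kg (express courier limit, Category SR) — within limit.
Category FL quantity: two 23.75 L containers = 47.5 L.
47.5 L ≤ 50 L (express courier limit, Category FL) — within limit.
The segregation rule (Category SR with Category CG) does not apply to Category SR with Category FL.
Every hazard category is within its express courier limit and no segregation rule is violated.

Yes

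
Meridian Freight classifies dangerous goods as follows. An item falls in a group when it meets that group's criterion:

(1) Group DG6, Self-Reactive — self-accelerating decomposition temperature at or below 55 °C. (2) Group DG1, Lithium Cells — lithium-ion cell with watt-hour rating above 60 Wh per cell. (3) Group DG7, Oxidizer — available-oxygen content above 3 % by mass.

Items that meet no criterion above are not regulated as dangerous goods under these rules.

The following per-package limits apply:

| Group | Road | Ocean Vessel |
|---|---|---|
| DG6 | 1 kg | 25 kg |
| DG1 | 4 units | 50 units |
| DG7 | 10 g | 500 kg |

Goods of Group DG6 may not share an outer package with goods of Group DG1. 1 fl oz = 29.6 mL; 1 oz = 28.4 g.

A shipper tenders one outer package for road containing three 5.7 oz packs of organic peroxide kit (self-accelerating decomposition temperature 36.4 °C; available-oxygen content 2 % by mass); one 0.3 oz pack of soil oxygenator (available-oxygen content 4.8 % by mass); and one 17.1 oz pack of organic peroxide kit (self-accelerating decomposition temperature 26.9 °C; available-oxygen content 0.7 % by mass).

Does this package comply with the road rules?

Yes

Organic peroxide kit: self-accelerating decomposition temperature 36.4 °C ≤ 55 °C → Group DG6 (Self-Reactive).
Soil oxygenator: available-oxygen content 4.8 % by mass > 3 % by mass → Group DG7 (Oxidizer).
Organic peroxide kit: self-accelerating decomposition temperature 26.9 °C ≤ 55 °C → Group DG6 (Self-Reactive).
Group DG6 net quantity: (three 5.7 oz packs = 485.64 g) + (one 17.1 oz pack = 485.64 g) = 971.28 g.
That is within the Group DG6 road limit of 1 kg.
Group DG7 quantity: one 0.3 oz pack = 8.52 g.
That is within the Group DG7 road limit of 10 g.
The segregation rule (Group DG6 with Group DG1) does not apply to Group DG6 with Group DG7.
Every hazard group is within its road limit and no segregation rule is violated.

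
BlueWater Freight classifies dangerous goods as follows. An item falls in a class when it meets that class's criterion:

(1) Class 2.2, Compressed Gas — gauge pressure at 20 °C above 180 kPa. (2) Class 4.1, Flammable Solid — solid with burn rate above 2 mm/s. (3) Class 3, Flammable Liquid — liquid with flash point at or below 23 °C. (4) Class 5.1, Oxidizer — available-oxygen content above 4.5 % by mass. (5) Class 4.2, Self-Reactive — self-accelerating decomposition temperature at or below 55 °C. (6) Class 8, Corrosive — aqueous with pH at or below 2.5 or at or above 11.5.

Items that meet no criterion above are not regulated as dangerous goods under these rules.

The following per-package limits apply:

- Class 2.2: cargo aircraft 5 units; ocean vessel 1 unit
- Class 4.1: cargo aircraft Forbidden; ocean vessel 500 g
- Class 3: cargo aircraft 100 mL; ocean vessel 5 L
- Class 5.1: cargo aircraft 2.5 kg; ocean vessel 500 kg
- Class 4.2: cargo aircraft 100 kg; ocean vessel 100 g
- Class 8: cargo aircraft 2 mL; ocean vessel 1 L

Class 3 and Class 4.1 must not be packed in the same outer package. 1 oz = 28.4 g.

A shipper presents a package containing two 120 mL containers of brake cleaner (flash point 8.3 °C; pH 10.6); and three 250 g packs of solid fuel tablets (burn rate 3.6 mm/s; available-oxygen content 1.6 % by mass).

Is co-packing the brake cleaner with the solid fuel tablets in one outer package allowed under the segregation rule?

No

The brake cleaner has flash point 8.3 °C, which is ≤ 23 °C, so it is Class 3 (Flammable Liquid).
With burn rate 3.6 mm/s (> 2 mm/s), the solid fuel tablets fall in Class 4.1.
Class 3 and Class 4.1 may not share an outer package.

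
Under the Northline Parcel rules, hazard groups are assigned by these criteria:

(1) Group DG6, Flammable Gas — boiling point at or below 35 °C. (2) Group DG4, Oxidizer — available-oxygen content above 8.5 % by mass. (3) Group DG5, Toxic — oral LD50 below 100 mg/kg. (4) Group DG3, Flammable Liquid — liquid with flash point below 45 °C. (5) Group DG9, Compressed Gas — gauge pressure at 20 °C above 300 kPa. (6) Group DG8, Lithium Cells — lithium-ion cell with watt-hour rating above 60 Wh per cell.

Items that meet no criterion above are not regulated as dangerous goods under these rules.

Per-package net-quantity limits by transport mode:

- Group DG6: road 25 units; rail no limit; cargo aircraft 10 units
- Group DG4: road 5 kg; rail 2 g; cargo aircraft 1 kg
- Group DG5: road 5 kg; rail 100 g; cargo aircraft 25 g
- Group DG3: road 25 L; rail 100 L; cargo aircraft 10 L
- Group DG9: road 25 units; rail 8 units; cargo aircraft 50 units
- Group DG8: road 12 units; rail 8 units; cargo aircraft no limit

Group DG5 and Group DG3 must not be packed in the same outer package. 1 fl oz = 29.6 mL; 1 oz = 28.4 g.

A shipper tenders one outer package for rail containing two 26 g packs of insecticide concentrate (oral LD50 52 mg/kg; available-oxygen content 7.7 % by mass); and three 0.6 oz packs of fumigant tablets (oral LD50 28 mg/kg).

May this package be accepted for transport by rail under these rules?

No

Insecticide concentrate: oral LD50 52 mg/kg < 100 mg/kg → Group DG5 (Toxic).
With oral LD50 28 mg/kg (< 100 mg/kg), the fumigant tablets fall in Group DG5.
Group DG5 net quantity: (two 26 g packs = 52 g) + (three 0.6 oz packs = 51.12 g) = 103.12 g.
103.12 g exceeds the rail limit of 100 g for Group DG5.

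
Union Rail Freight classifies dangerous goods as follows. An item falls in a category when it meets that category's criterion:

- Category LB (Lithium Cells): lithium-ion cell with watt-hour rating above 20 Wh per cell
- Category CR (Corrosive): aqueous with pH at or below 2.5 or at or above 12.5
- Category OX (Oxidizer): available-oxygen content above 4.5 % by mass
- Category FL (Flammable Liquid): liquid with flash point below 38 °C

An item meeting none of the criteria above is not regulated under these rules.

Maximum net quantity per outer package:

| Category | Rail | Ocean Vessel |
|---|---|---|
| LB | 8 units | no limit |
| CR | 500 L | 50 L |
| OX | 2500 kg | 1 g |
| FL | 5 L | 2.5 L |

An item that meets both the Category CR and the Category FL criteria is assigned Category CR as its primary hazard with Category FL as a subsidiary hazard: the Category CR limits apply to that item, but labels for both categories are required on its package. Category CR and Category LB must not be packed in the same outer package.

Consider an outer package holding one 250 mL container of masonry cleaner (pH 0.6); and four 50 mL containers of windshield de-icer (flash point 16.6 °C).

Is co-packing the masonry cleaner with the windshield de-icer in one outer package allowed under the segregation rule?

Yes

The masonry cleaner has pH 0.6, which is ≤ 2.5, so it is Category CR (Corrosive).
Windshield de-icer: flash point 16.6 °C < 38 °C → Category FL (Flammable Liquid).
No segregation rule bars Category CR with Category FL.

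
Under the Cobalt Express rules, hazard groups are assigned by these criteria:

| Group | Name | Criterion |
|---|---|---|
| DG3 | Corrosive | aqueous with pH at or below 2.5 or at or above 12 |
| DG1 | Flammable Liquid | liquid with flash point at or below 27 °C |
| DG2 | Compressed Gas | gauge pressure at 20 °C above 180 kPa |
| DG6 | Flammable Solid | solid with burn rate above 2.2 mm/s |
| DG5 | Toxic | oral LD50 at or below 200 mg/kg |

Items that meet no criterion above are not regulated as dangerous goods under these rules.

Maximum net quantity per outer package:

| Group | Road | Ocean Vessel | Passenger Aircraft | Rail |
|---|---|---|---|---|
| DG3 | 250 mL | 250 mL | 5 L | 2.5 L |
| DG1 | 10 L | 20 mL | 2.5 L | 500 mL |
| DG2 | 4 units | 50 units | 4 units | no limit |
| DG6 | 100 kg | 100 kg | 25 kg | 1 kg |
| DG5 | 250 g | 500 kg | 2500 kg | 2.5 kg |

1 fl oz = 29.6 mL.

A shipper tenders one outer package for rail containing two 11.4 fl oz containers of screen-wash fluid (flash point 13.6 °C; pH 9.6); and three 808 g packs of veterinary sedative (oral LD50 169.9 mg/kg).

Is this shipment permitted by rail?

No

The screen-wash fluid has flash point 13.6 °C, which is ≤ 27 °C, so it is Group DG1 (Flammable Liquid).
The veterinary sedative has oral LD50 169.9 mg/kg, which is ≤ 200 mg/kg, so it is Group DG5 (Toxic).
Group DG1 quantity: two 11.4 fl oz containers = 674.88 mL.
674.88 mL > 500 mL (rail limit, Group DG1) — over the limit.
Group DG5 quantity: three 808 g packs = 2.424 kg.
2.424 kg ≤ 2.5 kg (rail limit, Group DG5) — within limit.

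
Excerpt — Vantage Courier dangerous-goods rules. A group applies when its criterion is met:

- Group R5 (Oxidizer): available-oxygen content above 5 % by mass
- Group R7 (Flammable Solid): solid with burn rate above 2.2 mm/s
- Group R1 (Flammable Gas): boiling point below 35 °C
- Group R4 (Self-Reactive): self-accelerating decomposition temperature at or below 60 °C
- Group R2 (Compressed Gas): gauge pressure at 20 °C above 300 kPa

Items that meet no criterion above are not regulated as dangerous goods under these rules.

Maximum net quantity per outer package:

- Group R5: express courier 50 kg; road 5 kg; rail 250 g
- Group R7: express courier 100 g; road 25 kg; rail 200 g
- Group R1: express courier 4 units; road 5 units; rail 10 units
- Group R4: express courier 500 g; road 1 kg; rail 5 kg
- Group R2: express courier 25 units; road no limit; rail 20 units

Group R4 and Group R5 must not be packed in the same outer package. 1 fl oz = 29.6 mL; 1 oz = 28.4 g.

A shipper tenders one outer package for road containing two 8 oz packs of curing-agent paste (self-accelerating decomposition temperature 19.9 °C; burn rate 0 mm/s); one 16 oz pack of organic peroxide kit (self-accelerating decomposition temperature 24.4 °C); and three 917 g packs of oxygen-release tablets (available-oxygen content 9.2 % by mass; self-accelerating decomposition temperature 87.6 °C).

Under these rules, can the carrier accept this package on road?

No

Curing-agent paste: self-accelerating decomposition temperature 19.9 °C ≤ 60 °C → Group R4 (Self-Reactive).
Organic peroxide kit: self-accelerating decomposition temperature 24.4 °C ≤ 60 °C → Group R4 (Self-Reactive).
Oxygen-release tablets: available-oxygen content 9.2 % by mass > 5 % by mass → Group R5 (Oxidizer).
Group R4 net quantity: (two 8 oz packs = 454.4 g) + (one 16 oz pack = 454.4 g) = 908.8 g.
That is within the Group R4 road limit of 1 kg.
Group R5 quantity: three 917 g packs = 2.751 kg.
2.751 kg is within the road limit of 5 kg for Group R5.
Group R4 and Group R5 may not share an outer package.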